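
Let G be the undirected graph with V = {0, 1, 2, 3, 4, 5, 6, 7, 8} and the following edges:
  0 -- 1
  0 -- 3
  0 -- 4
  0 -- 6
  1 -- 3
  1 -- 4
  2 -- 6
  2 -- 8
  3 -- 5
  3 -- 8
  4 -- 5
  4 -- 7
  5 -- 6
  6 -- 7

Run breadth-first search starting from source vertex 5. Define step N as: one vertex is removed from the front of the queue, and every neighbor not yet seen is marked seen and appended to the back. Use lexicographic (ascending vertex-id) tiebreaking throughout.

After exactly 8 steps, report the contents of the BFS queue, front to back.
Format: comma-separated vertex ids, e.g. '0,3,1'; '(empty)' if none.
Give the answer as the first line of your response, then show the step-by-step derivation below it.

2

step 1: dequeue 5; queue=[3,4,6]; order=5
step 2: dequeue 3; queue=[4,6,0,1,8]; order=5,3
step 3: dequeue 4; queue=[6,0,1,8,7]; order=5,3,4
step 4: dequeue 6; queue=[0,1,8,7,2]; order=5,3,4,6
step 5: dequeue 0; queue=[1,8,7,2]; order=5,3,4,6,0
step 6: dequeue 1; queue=[8,7,2]; order=5,3,4,6,0,1
step 7: dequeue 8; queue=[7,2]; order=5,3,4,6,0,1,8
step 8: dequeue 7; queue=[2]; order=5,3,4,6,0,1,8,7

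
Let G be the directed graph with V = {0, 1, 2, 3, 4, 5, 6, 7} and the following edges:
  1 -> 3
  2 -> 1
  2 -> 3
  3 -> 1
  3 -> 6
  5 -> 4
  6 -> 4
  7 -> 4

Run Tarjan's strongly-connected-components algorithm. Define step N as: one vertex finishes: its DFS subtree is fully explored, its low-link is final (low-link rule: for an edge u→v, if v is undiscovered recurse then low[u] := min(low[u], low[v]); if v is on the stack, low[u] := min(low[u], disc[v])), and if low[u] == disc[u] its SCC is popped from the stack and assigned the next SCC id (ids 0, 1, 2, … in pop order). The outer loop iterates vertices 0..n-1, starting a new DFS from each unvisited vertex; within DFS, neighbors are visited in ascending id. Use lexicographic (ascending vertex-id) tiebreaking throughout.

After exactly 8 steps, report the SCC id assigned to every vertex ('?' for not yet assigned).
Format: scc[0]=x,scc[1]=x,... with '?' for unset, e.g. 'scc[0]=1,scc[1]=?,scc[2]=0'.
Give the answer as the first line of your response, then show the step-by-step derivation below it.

scc[0]=0,scc[1]=3,scc[2]=4,scc[3]=3,scc[4]=1,scc[5]=5,scc[6]=2,scc[7]=6

step 1: low=(low[0]=0,low[1]=?,low[2]=?,low[3]=?,low[4]=?,low[5]=?,low[6]=?,low[7]=?); scc=(scc[0]=0,scc[1]=?,scc[2]=?,scc[3]=?,scc[4]=?,scc[5]=?,scc[6]=?,scc[7]=?)
step 2: low=(low[0]=0,low[1]=1,low[2]=?,low[3]=1,low[4]=4,low[5]=?,low[6]=3,low[7]=?); scc=(scc[0]=0,scc[1]=?,scc[2]=?,scc[3]=?,scc[4]=1,scc[5]=?,scc[6]=?,scc[7]=?)
step 3: low=(low[0]=0,low[1]=1,low[2]=?,low[3]=1,low[4]=4,low[5]=?,low[6]=3,low[7]=?); scc=(scc[0]=0,scc[1]=?,scc[2]=?,scc[3]=?,scc[4]=1,scc[5]=?,scc[6]=2,scc[7]=?)
step 4: low=(low[0]=0,low[1]=1,low[2]=?,low[3]=1,low[4]=4,low[5]=?,low[6]=3,low[7]=?); scc=(scc[0]=0,scc[1]=?,scc[2]=?,scc[3]=?,scc[4]=1,scc[5]=?,scc[6]=2,scc[7]=?)
step 5: low=(low[0]=0,low[1]=1,low[2]=?,low[3]=1,low[4]=4,low[5]=?,low[6]=3,low[7]=?); scc=(scc[0]=0,scc[1]=3,scc[2]=?,scc[3]=3,scc[4]=1,scc[5]=?,scc[6]=2,scc[7]=?)
step 6: low=(low[0]=0,low[1]=1,low[2]=5,low[3]=1,low[4]=4,low[5]=?,low[6]=3,low[7]=?); scc=(scc[0]=0,scc[1]=3,scc[2]=4,scc[3]=3,scc[4]=1,scc[5]=?,scc[6]=2,scc[7]=?)
step 7: low=(low[0]=0,low[1]=1,low[2]=5,low[3]=1,low[4]=4,low[5]=6,low[6]=3,low[7]=?); scc=(scc[0]=0,scc[1]=3,scc[2]=4,scc[3]=3,scc[4]=1,scc[5]=5,scc[6]=2,scc[7]=?)
step 8: low=(low[0]=0,low[1]=1,low[2]=5,low[3]=1,low[4]=4,low[5]=6,low[6]=3,low[7]=7); scc=(scc[0]=0,scc[1]=3,scc[2]=4,scc[3]=3,scc[4]=1,scc[5]=5,scc[6]=2,scc[7]=6)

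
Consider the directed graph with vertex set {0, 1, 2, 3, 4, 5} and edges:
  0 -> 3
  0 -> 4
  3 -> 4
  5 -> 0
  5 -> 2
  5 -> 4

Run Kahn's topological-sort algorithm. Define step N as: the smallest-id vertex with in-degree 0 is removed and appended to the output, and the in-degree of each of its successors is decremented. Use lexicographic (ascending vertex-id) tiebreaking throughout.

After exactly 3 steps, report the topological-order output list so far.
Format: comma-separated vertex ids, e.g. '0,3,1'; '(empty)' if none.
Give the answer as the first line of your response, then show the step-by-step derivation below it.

1,5,0

step 1: output 1; order=[1]; indeg=(1,0,1,1,3,0)
step 2: output 5; order=[1,5]; indeg=(0,0,0,1,2,0)
step 3: output 0; order=[1,5,0]; indeg=(0,0,0,0,1,0)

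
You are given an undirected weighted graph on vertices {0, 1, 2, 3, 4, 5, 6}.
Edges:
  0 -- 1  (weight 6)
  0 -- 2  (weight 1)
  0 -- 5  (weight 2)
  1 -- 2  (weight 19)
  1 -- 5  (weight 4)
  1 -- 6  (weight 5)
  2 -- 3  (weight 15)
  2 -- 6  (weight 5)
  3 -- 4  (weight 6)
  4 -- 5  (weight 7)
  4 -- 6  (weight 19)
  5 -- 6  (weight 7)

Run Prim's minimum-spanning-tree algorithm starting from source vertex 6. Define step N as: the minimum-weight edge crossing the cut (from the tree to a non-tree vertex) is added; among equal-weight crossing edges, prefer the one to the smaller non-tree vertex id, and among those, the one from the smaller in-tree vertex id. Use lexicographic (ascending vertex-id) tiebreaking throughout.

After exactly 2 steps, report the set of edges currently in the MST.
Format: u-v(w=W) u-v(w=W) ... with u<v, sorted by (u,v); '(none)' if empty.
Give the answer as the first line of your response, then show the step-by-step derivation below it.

1-5(w=4) 1-6(w=5)

step 1: add edge 1-6 (w=5); MST = {1-6(w=5)}
step 2: add edge 1-5 (w=4); MST = {1-5(w=4) 1-6(w=5)}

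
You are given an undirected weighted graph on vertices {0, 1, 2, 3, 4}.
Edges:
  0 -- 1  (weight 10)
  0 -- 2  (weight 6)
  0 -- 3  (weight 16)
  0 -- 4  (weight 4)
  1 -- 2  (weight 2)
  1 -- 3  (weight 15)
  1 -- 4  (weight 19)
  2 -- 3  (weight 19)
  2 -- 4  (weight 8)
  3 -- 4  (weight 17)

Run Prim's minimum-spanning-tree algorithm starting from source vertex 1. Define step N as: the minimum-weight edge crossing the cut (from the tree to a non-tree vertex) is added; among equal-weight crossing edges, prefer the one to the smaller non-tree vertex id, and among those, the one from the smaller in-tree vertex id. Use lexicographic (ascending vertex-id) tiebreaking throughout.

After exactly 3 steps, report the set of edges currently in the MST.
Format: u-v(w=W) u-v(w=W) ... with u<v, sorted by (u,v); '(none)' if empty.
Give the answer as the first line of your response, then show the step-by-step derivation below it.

0-2(w=6) 0-4(w=4) 1-2(w=2)

step 1: add edge 1-2 (w=2); MST = {1-2(w=2)}
step 2: add edge 0-2 (w=6); MST = {0-2(w=6) 1-2(w=2)}
step 3: add edge 0-4 (w=4); MST = {0-2(w=6) 0-4(w=4) 1-2(w=2)}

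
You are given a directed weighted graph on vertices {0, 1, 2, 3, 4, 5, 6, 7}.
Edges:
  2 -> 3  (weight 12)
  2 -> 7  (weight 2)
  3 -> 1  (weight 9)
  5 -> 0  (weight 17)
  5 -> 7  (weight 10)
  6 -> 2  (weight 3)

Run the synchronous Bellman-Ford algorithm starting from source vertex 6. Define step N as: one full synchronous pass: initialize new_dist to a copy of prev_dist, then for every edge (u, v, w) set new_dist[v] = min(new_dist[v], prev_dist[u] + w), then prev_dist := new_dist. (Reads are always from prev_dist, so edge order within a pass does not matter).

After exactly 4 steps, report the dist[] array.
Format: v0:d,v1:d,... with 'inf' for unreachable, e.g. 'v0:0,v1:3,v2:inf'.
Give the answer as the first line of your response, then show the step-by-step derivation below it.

v0:inf,v1:24,v2:3,v3:15,v4:inf,v5:inf,v6:0,v7:5

step 1: dist = v0:inf,v1:inf,v2:3,v3:inf,v4:inf,v5:inf,v6:0,v7:inf
step 2: dist = v0:inf,v1:inf,v2:3,v3:15,v4:inf,v5:inf,v6:0,v7:5
step 3: dist = v0:inf,v1:24,v2:3,v3:15,v4:inf,v5:inf,v6:0,v7:5
step 4: dist = v0:inf,v1:24,v2:3,v3:15,v4:inf,v5:inf,v6:0,v7:5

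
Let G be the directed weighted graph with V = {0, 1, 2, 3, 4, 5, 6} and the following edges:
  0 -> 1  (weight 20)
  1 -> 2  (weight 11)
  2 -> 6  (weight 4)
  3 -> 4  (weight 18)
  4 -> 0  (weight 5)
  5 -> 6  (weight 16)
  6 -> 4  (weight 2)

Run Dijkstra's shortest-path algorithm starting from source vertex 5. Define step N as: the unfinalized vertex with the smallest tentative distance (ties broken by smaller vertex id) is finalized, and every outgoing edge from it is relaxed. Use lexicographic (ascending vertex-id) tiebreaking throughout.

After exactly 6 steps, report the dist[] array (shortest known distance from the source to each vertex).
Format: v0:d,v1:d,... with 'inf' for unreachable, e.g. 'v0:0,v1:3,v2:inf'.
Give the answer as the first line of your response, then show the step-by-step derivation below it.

v0:23,v1:43,v2:54,v3:inf,v4:18,v5:0,v6:16

step 1: dist = v0:inf,v1:inf,v2:inf,v3:inf,v4:inf,v5:0,v6:16
step 2: dist = v0:inf,v1:inf,v2:inf,v3:inf,v4:18,v5:0,v6:16
step 3: dist = v0:23,v1:inf,v2:inf,v3:inf,v4:18,v5:0,v6:16
step 4: dist = v0:23,v1:43,v2:inf,v3:inf,v4:18,v5:0,v6:16
step 5: dist = v0:23,v1:43,v2:54,v3:inf,v4:18,v5:0,v6:16
step 6: dist = v0:23,v1:43,v2:54,v3:inf,v4:18,v5:0,v6:16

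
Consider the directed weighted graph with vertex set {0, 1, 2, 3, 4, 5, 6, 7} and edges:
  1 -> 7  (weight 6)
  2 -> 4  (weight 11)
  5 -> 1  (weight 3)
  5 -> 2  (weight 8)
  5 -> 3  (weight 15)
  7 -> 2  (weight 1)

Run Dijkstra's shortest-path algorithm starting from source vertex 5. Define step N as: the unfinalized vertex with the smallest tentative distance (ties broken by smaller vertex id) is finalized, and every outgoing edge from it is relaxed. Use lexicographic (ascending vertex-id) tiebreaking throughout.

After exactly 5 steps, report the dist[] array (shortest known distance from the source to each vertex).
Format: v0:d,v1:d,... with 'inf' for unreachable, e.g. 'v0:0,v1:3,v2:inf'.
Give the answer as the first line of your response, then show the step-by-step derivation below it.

v0:inf,v1:3,v2:8,v3:15,v4:19,v5:0,v6:inf,v7:9

step 1: dist = v0:inf,v1:3,v2:8,v3:15,v4:inf,v5:0,v6:inf,v7:inf
step 2: dist = v0:inf,v1:3,v2:8,v3:15,v4:inf,v5:0,v6:inf,v7:9
step 3: dist = v0:inf,v1:3,v2:8,v3:15,v4:19,v5:0,v6:inf,v7:9
step 4: dist = v0:inf,v1:3,v2:8,v3:15,v4:19,v5:0,v6:inf,v7:9
step 5: dist = v0:inf,v1:3,v2:8,v3:15,v4:19,v5:0,v6:inf,v7:9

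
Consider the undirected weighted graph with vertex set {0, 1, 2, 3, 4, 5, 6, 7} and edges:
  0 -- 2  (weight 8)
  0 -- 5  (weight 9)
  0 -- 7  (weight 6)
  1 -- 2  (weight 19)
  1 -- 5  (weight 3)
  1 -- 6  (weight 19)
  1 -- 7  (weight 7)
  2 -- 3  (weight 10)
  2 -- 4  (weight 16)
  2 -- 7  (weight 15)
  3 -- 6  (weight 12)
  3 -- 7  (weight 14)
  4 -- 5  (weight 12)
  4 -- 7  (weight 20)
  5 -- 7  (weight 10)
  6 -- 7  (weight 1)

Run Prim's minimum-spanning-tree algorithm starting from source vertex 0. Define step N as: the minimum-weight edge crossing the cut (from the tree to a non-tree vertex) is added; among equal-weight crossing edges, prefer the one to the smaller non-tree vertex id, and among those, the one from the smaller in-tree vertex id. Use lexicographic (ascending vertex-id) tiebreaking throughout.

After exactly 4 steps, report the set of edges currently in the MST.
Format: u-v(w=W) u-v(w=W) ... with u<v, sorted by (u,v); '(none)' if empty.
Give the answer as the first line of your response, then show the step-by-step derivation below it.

0-7(w=6) 1-5(w=3) 1-7(w=7) 6-7(w=1)

step 1: add edge 0-7 (w=6); MST = {0-7(w=6)}
step 2: add edge 6-7 (w=1); MST = {0-7(w=6) 6-7(w=1)}
step 3: add edge 1-7 (w=7); MST = {0-7(w=6) 1-7(w=7) 6-7(w=1)}
step 4: add edge 1-5 (w=3); MST = {0-7(w=6) 1-5(w=3) 1-7(w=7) 6-7(w=1)}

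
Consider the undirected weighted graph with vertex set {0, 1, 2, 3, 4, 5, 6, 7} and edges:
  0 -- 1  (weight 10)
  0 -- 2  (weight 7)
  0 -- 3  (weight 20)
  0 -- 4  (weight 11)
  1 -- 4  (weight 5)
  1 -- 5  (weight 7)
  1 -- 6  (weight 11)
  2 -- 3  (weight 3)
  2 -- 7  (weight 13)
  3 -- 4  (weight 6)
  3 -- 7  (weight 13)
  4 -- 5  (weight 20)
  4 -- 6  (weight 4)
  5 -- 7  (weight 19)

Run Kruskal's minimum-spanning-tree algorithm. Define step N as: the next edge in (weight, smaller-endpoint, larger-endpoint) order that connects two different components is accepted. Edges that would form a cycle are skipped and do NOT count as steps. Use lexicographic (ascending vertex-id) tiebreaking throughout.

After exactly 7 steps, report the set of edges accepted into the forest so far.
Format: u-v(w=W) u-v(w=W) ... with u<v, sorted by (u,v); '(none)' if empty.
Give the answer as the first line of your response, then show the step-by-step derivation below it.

0-2(w=7) 1-4(w=5) 1-5(w=7) 2-3(w=3) 2-7(w=13) 3-4(w=6) 4-6(w=4)

step 1: add edge 2-3 (w=3); MST = {2-3(w=3)}
step 2: add edge 4-6 (w=4); MST = {2-3(w=3) 4-6(w=4)}
step 3: add edge 1-4 (w=5); MST = {1-4(w=5) 2-3(w=3) 4-6(w=4)}
step 4: add edge 3-4 (w=6); MST = {1-4(w=5) 2-3(w=3) 3-4(w=6) 4-6(w=4)}
step 5: add edge 0-2 (w=7); MST = {0-2(w=7) 1-4(w=5) 2-3(w=3) 3-4(w=6) 4-6(w=4)}
step 6: add edge 1-5 (w=7); MST = {0-2(w=7) 1-4(w=5) 1-5(w=7) 2-3(w=3) 3-4(w=6) 4-6(w=4)}
step 7: add edge 2-7 (w=13); MST = {0-2(w=7) 1-4(w=5) 1-5(w=7) 2-3(w=3) 2-7(w=13) 3-4(w=6) 4-6(w=4)}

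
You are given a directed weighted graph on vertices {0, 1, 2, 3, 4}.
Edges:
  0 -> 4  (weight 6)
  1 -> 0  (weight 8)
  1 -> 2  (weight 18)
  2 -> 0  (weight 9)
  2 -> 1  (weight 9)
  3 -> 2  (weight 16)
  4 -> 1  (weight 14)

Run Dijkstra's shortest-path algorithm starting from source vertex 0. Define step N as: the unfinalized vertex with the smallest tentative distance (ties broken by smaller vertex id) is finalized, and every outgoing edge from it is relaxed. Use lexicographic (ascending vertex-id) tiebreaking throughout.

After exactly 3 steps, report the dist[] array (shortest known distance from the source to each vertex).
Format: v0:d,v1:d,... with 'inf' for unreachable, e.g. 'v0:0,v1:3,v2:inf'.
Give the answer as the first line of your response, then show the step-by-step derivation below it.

v0:0,v1:20,v2:38,v3:inf,v4:6

step 1: dist = v0:0,v1:inf,v2:inf,v3:inf,v4:6
step 2: dist = v0:0,v1:20,v2:inf,v3:inf,v4:6
step 3: dist = v0:0,v1:20,v2:38,v3:inf,v4:6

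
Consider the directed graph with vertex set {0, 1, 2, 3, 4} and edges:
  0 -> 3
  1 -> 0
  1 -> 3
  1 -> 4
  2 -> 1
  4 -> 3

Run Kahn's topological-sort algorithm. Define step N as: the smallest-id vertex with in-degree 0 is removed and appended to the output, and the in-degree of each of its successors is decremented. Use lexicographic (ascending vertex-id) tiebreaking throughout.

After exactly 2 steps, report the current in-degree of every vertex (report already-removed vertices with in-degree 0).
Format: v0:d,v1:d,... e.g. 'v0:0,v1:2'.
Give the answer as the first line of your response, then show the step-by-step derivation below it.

v0:0,v1:0,v2:0,v3:2,v4:0

step 1: output 2; order=[2]; indeg=(1,0,0,3,1)
step 2: output 1; order=[2,1]; indeg=(0,0,0,2,0)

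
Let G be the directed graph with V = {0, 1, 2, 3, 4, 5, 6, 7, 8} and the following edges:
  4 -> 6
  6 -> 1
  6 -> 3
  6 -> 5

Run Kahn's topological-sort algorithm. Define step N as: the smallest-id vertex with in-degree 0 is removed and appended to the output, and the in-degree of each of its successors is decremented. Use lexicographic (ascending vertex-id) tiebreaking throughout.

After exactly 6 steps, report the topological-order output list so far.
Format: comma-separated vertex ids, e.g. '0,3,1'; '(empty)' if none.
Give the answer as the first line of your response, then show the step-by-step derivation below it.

0,2,4,6,1,3

step 1: output 0; order=[0]; indeg=(0,1,0,1,0,1,1,0,0)
step 2: output 2; order=[0,2]; indeg=(0,1,0,1,0,1,1,0,0)
step 3: output 4; order=[0,2,4]; indeg=(0,1,0,1,0,1,0,0,0)
step 4: output 6; order=[0,2,4,6]; indeg=(0,0,0,0,0,0,0,0,0)
step 5: output 1; order=[0,2,4,6,1]; indeg=(0,0,0,0,0,0,0,0,0)
step 6: output 3; order=[0,2,4,6,1,3]; indeg=(0,0,0,0,0,0,0,0,0)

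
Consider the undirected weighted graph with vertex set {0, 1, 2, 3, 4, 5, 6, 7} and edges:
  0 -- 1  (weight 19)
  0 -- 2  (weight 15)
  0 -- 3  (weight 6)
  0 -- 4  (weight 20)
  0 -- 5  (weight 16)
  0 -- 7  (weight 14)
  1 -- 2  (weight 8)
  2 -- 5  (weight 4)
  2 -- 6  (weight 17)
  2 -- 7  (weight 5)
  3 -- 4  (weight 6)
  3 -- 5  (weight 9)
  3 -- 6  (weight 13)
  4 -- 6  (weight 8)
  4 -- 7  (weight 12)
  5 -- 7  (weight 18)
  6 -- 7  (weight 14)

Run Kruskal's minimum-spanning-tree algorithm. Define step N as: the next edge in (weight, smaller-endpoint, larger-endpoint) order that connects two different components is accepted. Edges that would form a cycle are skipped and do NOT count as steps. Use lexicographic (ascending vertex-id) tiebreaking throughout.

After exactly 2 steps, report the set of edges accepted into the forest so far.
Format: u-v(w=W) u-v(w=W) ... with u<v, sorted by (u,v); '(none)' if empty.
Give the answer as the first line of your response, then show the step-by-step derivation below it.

2-5(w=4) 2-7(w=5)

step 1: add edge 2-5 (w=4); MST = {2-5(w=4)}
step 2: add edge 2-7 (w=5); MST = {2-5(w=4) 2-7(w=5)}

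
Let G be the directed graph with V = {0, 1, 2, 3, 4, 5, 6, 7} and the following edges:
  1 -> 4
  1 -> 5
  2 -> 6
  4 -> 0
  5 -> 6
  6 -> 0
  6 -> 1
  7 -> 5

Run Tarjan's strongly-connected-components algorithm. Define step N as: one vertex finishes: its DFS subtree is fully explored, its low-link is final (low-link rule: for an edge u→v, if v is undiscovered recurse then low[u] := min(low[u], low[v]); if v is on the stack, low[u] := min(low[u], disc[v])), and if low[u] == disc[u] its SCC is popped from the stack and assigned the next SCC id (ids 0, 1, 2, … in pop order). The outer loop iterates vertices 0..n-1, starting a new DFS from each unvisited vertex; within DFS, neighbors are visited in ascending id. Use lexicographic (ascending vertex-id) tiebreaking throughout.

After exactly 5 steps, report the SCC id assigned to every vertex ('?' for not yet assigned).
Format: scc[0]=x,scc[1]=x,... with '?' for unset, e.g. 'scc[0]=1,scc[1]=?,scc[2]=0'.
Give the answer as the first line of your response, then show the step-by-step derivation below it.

scc[0]=0,scc[1]=2,scc[2]=?,scc[3]=?,scc[4]=1,scc[5]=2,scc[6]=2,scc[7]=?

step 1: low=(low[0]=0,low[1]=?,low[2]=?,low[3]=?,low[4]=?,low[5]=?,low[6]=?,low[7]=?); scc=(scc[0]=0,scc[1]=?,scc[2]=?,scc[3]=?,scc[4]=?,scc[5]=?,scc[6]=?,scc[7]=?)
step 2: low=(low[0]=0,low[1]=1,low[2]=?,low[3]=?,low[4]=2,low[5]=?,low[6]=?,low[7]=?); scc=(scc[0]=0,scc[1]=?,scc[2]=?,scc[3]=?,scc[4]=1,scc[5]=?,scc[6]=?,scc[7]=?)
step 3: low=(low[0]=0,low[1]=1,low[2]=?,low[3]=?,low[4]=2,low[5]=3,low[6]=1,low[7]=?); scc=(scc[0]=0,scc[1]=?,scc[2]=?,scc[3]=?,scc[4]=1,scc[5]=?,scc[6]=?,scc[7]=?)
step 4: low=(low[0]=0,low[1]=1,low[2]=?,low[3]=?,low[4]=2,low[5]=1,low[6]=1,low[7]=?); scc=(scc[0]=0,scc[1]=?,scc[2]=?,scc[3]=?,scc[4]=1,scc[5]=?,scc[6]=?,scc[7]=?)
step 5: low=(low[0]=0,low[1]=1,low[2]=?,low[3]=?,low[4]=2,low[5]=1,low[6]=1,low[7]=?); scc=(scc[0]=0,scc[1]=2,scc[2]=?,scc[3]=?,scc[4]=1,scc[5]=2,scc[6]=2,scc[7]=?)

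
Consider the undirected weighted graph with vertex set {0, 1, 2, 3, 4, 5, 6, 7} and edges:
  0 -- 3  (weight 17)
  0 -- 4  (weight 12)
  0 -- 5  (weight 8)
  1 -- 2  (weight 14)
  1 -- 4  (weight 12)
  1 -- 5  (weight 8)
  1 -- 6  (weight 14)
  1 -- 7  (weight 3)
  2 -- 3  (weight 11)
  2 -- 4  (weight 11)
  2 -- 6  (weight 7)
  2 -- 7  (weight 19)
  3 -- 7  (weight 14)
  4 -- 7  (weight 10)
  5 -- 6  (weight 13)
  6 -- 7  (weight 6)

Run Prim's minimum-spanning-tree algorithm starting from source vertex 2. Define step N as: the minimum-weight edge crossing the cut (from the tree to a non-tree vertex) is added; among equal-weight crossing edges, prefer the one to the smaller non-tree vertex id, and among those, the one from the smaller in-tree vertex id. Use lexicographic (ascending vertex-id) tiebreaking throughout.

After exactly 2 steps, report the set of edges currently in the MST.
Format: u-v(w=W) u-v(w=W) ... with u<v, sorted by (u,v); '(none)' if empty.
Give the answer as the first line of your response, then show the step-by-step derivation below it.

2-6(w=7) 6-7(w=6)

step 1: add edge 2-6 (w=7); MST = {2-6(w=7)}
step 2: add edge 6-7 (w=6); MST = {2-6(w=7) 6-7(w=6)}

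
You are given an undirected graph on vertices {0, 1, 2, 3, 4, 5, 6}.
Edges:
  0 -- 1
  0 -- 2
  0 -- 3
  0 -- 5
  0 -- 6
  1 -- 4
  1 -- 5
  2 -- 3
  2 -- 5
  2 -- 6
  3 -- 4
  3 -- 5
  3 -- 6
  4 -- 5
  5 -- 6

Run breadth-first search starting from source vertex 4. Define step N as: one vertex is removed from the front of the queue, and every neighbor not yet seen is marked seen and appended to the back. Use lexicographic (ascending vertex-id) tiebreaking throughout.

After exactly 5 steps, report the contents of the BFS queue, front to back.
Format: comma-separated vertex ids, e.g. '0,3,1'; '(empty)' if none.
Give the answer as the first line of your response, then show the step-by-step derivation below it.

2,6

step 1: dequeue 4; queue=[1,3,5]; order=4
step 2: dequeue 1; queue=[3,5,0]; order=4,1
step 3: dequeue 3; queue=[5,0,2,6]; order=4,1,3
step 4: dequeue 5; queue=[0,2,6]; order=4,1,3,5
step 5: dequeue 0; queue=[2,6]; order=4,1,3,5,0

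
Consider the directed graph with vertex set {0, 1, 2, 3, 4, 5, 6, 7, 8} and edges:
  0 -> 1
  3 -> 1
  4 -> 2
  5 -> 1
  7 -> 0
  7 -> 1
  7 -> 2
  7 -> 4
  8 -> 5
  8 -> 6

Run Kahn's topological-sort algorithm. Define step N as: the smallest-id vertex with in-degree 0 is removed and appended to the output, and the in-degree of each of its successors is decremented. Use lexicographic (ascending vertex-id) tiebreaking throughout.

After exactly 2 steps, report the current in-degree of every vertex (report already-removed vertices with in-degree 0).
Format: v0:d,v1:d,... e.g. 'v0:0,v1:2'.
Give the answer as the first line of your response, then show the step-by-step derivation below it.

v0:0,v1:2,v2:1,v3:0,v4:0,v5:1,v6:1,v7:0,v8:0

step 1: output 3; order=[3]; indeg=(1,3,2,0,1,1,1,0,0)
step 2: output 7; order=[3,7]; indeg=(0,2,1,0,0,1,1,0,0)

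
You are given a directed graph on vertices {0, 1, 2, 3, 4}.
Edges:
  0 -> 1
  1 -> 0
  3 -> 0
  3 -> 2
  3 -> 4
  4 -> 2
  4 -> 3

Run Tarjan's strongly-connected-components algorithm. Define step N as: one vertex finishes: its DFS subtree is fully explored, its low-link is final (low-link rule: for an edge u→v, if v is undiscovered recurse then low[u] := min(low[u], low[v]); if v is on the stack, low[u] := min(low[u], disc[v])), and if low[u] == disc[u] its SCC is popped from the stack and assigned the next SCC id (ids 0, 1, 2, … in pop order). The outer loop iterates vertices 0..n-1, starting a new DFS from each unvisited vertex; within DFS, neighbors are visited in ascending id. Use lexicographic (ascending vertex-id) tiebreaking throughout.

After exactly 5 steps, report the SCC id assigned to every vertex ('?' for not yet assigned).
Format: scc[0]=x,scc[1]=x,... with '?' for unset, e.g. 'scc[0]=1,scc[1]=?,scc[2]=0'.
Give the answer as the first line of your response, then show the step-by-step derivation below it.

scc[0]=0,scc[1]=0,scc[2]=1,scc[3]=2,scc[4]=2

step 1: low=(low[0]=0,low[1]=0,low[2]=?,low[3]=?,low[4]=?); scc=(scc[0]=?,scc[1]=?,scc[2]=?,scc[3]=?,scc[4]=?)
step 2: low=(low[0]=0,low[1]=0,low[2]=?,low[3]=?,low[4]=?); scc=(scc[0]=0,scc[1]=0,scc[2]=?,scc[3]=?,scc[4]=?)
step 3: low=(low[0]=0,low[1]=0,low[2]=2,low[3]=?,low[4]=?); scc=(scc[0]=0,scc[1]=0,scc[2]=1,scc[3]=?,scc[4]=?)
step 4: low=(low[0]=0,low[1]=0,low[2]=2,low[3]=3,low[4]=3); scc=(scc[0]=0,scc[1]=0,scc[2]=1,scc[3]=?,scc[4]=?)
step 5: low=(low[0]=0,low[1]=0,low[2]=2,low[3]=3,low[4]=3); scc=(scc[0]=0,scc[1]=0,scc[2]=1,scc[3]=2,scc[4]=2)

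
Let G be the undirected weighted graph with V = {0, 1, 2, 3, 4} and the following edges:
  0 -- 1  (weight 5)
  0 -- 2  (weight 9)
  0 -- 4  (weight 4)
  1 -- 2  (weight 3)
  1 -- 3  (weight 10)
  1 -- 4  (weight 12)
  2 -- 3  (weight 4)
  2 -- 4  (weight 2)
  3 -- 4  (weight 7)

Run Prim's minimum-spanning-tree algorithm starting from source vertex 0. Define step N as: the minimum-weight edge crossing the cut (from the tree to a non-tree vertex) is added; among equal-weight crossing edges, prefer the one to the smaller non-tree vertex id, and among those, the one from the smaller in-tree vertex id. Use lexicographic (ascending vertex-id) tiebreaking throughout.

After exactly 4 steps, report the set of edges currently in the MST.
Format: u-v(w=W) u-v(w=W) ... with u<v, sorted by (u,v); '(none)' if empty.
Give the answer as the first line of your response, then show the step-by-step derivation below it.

0-4(w=4) 1-2(w=3) 2-3(w=4) 2-4(w=2)

step 1: add edge 0-4 (w=4); MST = {0-4(w=4)}
step 2: add edge 2-4 (w=2); MST = {0-4(w=4) 2-4(w=2)}
step 3: add edge 1-2 (w=3); MST = {0-4(w=4) 1-2(w=3) 2-4(w=2)}
step 4: add edge 2-3 (w=4); MST = {0-4(w=4) 1-2(w=3) 2-3(w=4) 2-4(w=2)}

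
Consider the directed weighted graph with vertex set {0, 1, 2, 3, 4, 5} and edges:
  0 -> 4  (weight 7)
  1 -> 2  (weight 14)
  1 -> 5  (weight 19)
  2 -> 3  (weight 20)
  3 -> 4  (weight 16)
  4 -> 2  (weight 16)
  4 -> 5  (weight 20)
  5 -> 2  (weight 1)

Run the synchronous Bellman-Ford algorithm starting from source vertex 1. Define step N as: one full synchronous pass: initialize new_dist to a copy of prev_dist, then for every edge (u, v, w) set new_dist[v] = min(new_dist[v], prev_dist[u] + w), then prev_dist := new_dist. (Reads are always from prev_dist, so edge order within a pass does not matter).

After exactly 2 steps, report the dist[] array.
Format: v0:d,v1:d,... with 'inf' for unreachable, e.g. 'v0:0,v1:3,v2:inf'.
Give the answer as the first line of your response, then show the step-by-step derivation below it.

v0:inf,v1:0,v2:14,v3:34,v4:inf,v5:19

step 1: dist = v0:inf,v1:0,v2:14,v3:inf,v4:inf,v5:19
step 2: dist = v0:inf,v1:0,v2:14,v3:34,v4:inf,v5:19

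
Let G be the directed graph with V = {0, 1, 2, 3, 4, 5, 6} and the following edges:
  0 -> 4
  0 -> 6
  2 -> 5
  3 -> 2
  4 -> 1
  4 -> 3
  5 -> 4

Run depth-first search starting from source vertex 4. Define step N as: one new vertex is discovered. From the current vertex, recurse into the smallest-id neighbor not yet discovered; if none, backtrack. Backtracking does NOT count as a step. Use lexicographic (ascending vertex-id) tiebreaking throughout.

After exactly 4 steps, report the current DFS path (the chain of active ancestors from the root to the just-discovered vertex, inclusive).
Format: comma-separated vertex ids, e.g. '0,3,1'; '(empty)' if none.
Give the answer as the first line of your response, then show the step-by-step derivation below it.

4,3,2

step 1: discover 4; path=4; order=4
step 2: discover 1; path=4>1; order=4,1
step 3: discover 3; path=4>3; order=4,1,3
step 4: discover 2; path=4>3>2; order=4,1,3,2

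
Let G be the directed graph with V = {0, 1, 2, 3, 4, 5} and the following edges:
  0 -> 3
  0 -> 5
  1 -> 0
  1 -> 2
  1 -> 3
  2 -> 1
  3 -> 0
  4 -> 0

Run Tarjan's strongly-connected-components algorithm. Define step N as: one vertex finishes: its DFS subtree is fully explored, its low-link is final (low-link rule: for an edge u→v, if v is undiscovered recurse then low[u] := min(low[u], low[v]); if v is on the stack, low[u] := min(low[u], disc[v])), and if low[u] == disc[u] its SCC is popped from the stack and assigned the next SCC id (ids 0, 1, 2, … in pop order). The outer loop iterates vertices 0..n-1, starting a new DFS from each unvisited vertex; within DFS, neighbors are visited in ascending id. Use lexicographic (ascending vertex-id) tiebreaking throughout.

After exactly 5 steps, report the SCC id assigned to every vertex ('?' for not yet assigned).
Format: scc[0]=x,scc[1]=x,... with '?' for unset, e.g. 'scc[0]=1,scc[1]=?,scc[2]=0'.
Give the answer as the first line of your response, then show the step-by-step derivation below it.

scc[0]=1,scc[1]=2,scc[2]=2,scc[3]=1,scc[4]=?,scc[5]=0

step 1: low=(low[0]=0,low[1]=?,low[2]=?,low[3]=0,low[4]=?,low[5]=?); scc=(scc[0]=?,scc[1]=?,scc[2]=?,scc[3]=?,scc[4]=?,scc[5]=?)
step 2: low=(low[0]=0,low[1]=?,low[2]=?,low[3]=0,low[4]=?,low[5]=2); scc=(scc[0]=?,scc[1]=?,scc[2]=?,scc[3]=?,scc[4]=?,scc[5]=0)
step 3: low=(low[0]=0,low[1]=?,low[2]=?,low[3]=0,low[4]=?,low[5]=2); scc=(scc[0]=1,scc[1]=?,scc[2]=?,scc[3]=1,scc[4]=?,scc[5]=0)
step 4: low=(low[0]=0,low[1]=3,low[2]=3,low[3]=0,low[4]=?,low[5]=2); scc=(scc[0]=1,scc[1]=?,scc[2]=?,scc[3]=1,scc[4]=?,scc[5]=0)
step 5: low=(low[0]=0,low[1]=3,low[2]=3,low[3]=0,low[4]=?,low[5]=2); scc=(scc[0]=1,scc[1]=2,scc[2]=2,scc[3]=1,scc[4]=?,scc[5]=0)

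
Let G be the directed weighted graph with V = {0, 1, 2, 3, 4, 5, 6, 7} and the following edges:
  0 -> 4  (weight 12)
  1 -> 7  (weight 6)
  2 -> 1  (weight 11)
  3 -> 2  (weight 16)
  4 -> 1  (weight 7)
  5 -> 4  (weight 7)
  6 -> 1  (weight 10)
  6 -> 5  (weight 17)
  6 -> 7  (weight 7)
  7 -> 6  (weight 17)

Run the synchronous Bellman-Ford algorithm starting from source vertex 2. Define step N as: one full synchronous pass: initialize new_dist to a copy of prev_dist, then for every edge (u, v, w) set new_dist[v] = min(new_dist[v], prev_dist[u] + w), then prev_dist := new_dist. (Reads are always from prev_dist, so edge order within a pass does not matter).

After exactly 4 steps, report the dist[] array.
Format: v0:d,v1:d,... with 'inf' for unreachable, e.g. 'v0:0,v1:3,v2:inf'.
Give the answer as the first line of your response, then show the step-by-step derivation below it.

v0:inf,v1:11,v2:0,v3:inf,v4:inf,v5:51,v6:34,v7:17

step 1: dist = v0:inf,v1:11,v2:0,v3:inf,v4:inf,v5:inf,v6:inf,v7:inf
step 2: dist = v0:inf,v1:11,v2:0,v3:inf,v4:inf,v5:inf,v6:inf,v7:17
step 3: dist = v0:inf,v1:11,v2:0,v3:inf,v4:inf,v5:inf,v6:34,v7:17
step 4: dist = v0:inf,v1:11,v2:0,v3:inf,v4:inf,v5:51,v6:34,v7:17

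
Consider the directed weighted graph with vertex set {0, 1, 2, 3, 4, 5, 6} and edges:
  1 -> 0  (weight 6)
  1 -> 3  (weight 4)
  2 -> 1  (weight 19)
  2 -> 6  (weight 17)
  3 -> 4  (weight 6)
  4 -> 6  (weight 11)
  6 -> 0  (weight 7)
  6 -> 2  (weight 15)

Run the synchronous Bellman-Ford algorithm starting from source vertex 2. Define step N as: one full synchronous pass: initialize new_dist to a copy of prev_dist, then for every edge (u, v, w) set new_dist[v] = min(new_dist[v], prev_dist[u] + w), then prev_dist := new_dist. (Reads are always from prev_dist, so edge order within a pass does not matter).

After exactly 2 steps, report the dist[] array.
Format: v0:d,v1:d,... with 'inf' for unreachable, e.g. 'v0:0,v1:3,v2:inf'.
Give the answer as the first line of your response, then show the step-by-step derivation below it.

v0:24,v1:19,v2:0,v3:23,v4:inf,v5:inf,v6:17

step 1: dist = v0:inf,v1:19,v2:0,v3:inf,v4:inf,v5:inf,v6:17
step 2: dist = v0:24,v1:19,v2:0,v3:23,v4:inf,v5:inf,v6:17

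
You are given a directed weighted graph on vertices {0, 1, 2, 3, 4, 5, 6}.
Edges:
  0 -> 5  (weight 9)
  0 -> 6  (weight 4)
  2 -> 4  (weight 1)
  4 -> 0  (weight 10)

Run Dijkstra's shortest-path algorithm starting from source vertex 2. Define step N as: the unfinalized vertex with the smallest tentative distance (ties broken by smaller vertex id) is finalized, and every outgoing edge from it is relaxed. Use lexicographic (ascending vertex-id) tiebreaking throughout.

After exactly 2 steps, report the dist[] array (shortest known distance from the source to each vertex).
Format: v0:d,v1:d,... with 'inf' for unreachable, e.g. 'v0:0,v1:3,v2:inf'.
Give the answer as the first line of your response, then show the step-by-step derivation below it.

v0:11,v1:inf,v2:0,v3:inf,v4:1,v5:inf,v6:inf

step 1: dist = v0:inf,v1:inf,v2:0,v3:inf,v4:1,v5:inf,v6:inf
step 2: dist = v0:11,v1:inf,v2:0,v3:inf,v4:1,v5:inf,v6:inf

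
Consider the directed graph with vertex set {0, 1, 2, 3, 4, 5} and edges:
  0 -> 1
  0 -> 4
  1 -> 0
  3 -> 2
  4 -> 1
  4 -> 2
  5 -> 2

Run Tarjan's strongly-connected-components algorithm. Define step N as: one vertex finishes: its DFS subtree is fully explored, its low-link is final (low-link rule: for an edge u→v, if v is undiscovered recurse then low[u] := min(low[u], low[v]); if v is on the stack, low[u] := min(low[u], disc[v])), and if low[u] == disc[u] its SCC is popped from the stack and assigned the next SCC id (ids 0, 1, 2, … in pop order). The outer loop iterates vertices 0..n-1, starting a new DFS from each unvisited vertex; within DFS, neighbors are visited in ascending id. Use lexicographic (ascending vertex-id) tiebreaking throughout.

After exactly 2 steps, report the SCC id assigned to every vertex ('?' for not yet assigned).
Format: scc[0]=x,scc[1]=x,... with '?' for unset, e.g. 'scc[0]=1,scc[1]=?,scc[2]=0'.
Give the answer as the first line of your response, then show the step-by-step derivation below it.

scc[0]=?,scc[1]=?,scc[2]=0,scc[3]=?,scc[4]=?,scc[5]=?

step 1: low=(low[0]=0,low[1]=0,low[2]=?,low[3]=?,low[4]=?,low[5]=?); scc=(scc[0]=?,scc[1]=?,scc[2]=?,scc[3]=?,scc[4]=?,scc[5]=?)
step 2: low=(low[0]=0,low[1]=0,low[2]=3,low[3]=?,low[4]=1,low[5]=?); scc=(scc[0]=?,scc[1]=?,scc[2]=0,scc[3]=?,scc[4]=?,scc[5]=?)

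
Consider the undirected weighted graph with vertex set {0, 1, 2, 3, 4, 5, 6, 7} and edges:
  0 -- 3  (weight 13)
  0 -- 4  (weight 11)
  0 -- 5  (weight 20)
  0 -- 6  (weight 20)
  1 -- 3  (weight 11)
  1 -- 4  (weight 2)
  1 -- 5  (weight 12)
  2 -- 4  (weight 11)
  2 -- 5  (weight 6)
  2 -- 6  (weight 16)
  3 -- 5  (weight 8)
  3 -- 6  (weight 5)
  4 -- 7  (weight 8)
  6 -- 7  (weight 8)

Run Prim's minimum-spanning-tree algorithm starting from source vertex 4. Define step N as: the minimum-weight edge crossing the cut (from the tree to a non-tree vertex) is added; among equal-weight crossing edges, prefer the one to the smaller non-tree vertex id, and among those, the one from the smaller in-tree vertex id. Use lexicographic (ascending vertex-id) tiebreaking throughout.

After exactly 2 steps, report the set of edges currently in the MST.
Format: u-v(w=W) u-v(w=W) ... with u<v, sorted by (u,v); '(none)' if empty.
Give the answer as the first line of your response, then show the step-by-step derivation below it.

1-4(w=2) 4-7(w=8)

step 1: add edge 1-4 (w=2); MST = {1-4(w=2)}
step 2: add edge 4-7 (w=8); MST = {1-4(w=2) 4-7(w=8)}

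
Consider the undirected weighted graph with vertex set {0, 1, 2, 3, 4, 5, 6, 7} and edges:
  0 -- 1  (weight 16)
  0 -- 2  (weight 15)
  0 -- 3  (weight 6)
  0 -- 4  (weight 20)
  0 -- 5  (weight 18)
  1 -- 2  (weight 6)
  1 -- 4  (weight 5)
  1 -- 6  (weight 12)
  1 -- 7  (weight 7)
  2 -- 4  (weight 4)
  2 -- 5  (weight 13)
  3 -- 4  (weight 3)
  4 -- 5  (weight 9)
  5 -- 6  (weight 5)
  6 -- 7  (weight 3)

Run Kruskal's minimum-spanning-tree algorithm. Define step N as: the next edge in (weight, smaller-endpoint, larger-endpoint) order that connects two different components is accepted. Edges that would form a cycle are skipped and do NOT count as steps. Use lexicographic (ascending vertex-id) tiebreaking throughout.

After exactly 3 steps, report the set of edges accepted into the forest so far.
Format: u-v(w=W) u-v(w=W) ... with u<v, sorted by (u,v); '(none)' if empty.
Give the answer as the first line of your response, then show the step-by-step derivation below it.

2-4(w=4) 3-4(w=3) 6-7(w=3)

step 1: add edge 3-4 (w=3); MST = {3-4(w=3)}
step 2: add edge 6-7 (w=3); MST = {3-4(w=3) 6-7(w=3)}
step 3: add edge 2-4 (w=4); MST = {2-4(w=4) 3-4(w=3) 6-7(w=3)}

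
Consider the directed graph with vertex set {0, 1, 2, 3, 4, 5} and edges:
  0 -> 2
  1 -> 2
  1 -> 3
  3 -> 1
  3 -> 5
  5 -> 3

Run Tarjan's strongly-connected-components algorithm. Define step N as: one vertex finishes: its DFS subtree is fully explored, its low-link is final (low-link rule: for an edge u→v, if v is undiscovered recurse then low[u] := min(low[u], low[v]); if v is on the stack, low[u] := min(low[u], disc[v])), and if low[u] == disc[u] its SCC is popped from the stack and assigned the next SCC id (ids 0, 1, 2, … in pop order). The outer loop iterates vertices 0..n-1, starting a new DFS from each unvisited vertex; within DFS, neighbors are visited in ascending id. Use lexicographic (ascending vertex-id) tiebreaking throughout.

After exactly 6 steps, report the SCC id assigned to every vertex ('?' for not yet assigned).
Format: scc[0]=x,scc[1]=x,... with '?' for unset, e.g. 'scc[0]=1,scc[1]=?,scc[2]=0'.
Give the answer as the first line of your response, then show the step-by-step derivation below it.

scc[0]=1,scc[1]=2,scc[2]=0,scc[3]=2,scc[4]=3,scc[5]=2

step 1: low=(low[0]=0,low[1]=?,low[2]=1,low[3]=?,low[4]=?,low[5]=?); scc=(scc[0]=?,scc[1]=?,scc[2]=0,scc[3]=?,scc[4]=?,scc[5]=?)
step 2: low=(low[0]=0,low[1]=?,low[2]=1,low[3]=?,low[4]=?,low[5]=?); scc=(scc[0]=1,scc[1]=?,scc[2]=0,scc[3]=?,scc[4]=?,scc[5]=?)
step 3: low=(low[0]=0,low[1]=2,low[2]=1,low[3]=2,low[4]=?,low[5]=3); scc=(scc[0]=1,scc[1]=?,scc[2]=0,scc[3]=?,scc[4]=?,scc[5]=?)
step 4: low=(low[0]=0,low[1]=2,low[2]=1,low[3]=2,low[4]=?,low[5]=3); scc=(scc[0]=1,scc[1]=?,scc[2]=0,scc[3]=?,scc[4]=?,scc[5]=?)
step 5: low=(low[0]=0,low[1]=2,low[2]=1,low[3]=2,low[4]=?,low[5]=3); scc=(scc[0]=1,scc[1]=2,scc[2]=0,scc[3]=2,scc[4]=?,scc[5]=2)
step 6: low=(low[0]=0,low[1]=2,low[2]=1,low[3]=2,low[4]=5,low[5]=3); scc=(scc[0]=1,scc[1]=2,scc[2]=0,scc[3]=2,scc[4]=3,scc[5]=2)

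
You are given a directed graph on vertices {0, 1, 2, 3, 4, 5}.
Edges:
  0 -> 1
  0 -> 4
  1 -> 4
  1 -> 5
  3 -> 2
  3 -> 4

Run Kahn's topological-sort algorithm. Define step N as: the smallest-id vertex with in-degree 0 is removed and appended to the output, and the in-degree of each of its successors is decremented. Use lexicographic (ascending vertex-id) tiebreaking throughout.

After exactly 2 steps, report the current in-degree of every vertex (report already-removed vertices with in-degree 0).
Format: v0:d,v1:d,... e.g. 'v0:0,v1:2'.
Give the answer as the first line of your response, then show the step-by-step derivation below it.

v0:0,v1:0,v2:1,v3:0,v4:1,v5:0

step 1: output 0; order=[0]; indeg=(0,0,1,0,2,1)
step 2: output 1; order=[0,1]; indeg=(0,0,1,0,1,0)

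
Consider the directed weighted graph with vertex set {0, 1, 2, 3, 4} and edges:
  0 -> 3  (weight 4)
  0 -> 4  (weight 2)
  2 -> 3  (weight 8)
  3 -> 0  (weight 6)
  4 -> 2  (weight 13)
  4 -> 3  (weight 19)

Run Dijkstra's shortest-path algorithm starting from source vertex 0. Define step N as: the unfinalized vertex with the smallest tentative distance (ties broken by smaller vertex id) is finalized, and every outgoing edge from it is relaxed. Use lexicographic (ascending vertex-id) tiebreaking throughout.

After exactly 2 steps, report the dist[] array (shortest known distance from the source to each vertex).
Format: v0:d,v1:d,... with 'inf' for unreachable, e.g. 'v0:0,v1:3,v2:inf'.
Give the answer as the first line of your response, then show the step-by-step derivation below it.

v0:0,v1:inf,v2:15,v3:4,v4:2

step 1: dist = v0:0,v1:inf,v2:inf,v3:4,v4:2
step 2: dist = v0:0,v1:inf,v2:15,v3:4,v4:2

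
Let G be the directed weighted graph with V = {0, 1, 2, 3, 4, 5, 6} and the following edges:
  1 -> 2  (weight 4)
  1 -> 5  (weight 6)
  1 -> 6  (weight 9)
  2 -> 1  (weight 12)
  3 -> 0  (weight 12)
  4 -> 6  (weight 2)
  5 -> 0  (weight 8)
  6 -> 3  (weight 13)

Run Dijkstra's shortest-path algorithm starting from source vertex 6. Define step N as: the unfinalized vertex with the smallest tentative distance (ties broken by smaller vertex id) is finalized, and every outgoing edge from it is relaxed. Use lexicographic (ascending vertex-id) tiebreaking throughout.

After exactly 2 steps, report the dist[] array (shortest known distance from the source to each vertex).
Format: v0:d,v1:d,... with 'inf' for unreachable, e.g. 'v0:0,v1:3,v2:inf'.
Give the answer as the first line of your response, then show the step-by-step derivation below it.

v0:25,v1:inf,v2:inf,v3:13,v4:inf,v5:inf,v6:0

step 1: dist = v0:inf,v1:inf,v2:inf,v3:13,v4:inf,v5:inf,v6:0
step 2: dist = v0:25,v1:inf,v2:inf,v3:13,v4:inf,v5:inf,v6:0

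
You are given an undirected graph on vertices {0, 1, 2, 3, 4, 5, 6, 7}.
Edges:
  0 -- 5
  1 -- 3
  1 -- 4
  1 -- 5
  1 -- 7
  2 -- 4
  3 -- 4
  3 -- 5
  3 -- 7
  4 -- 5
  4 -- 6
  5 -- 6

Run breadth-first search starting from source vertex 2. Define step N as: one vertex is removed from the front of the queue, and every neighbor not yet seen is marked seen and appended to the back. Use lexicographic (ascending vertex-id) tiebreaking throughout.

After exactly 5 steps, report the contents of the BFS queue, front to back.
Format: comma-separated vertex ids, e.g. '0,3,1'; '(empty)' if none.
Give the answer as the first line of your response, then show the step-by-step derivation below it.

6,7,0

step 1: dequeue 2; queue=[4]; order=2
step 2: dequeue 4; queue=[1,3,5,6]; order=2,4
step 3: dequeue 1; queue=[3,5,6,7]; order=2,4,1
step 4: dequeue 3; queue=[5,6,7]; order=2,4,1,3
step 5: dequeue 5; queue=[6,7,0]; order=2,4,1,3,5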